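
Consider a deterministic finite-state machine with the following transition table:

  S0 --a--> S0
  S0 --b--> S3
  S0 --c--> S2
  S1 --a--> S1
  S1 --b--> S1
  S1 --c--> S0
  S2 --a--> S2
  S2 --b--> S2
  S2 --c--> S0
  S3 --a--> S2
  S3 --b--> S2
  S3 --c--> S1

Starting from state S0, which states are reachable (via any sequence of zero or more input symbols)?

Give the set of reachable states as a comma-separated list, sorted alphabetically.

Answer: S0, S1, S2, S3

Derivation:
BFS from S0:
  visit S0: S0--a-->S0 (seen), S0--b-->S3 (new), S0--c-->S2 (new)
  visit S3: S3--a-->S2 (seen), S3--b-->S2 (seen), S3--c-->S1 (new)
  visit S2: S2--a-->S2 (seen), S2--b-->S2 (seen), S2--c-->S0 (seen)
  visit S1: S1--a-->S1 (seen), S1--b-->S1 (seen), S1--c-->S0 (seen)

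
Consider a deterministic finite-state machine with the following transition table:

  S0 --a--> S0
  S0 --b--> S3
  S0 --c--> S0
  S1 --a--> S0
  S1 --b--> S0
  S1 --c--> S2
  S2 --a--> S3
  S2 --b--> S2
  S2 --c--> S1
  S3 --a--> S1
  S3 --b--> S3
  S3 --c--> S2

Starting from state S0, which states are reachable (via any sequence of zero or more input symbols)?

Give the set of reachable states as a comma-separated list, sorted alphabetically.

Answer: S0, S1, S2, S3

Derivation:
BFS from S0:
  visit S0: S0--a-->S0 (seen), S0--b-->S3 (new), S0--c-->S0 (seen)
  visit S3: S3--a-->S1 (new), S3--b-->S3 (seen), S3--c-->S2 (new)
  visit S1: S1--a-->S0 (seen), S1--b-->S0 (seen), S1--c-->S2 (seen)
  visit S2: S2--a-->S3 (seen), S2--b-->S2 (seen), S2--c-->S1 (seen)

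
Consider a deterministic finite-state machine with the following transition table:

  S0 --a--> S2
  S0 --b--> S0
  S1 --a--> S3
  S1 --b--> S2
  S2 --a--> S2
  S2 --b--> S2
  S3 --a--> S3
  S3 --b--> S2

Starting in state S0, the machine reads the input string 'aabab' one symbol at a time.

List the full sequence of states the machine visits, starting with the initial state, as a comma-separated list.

Start: S0
  read 'a': S0 --a--> S2
  read 'a': S2 --a--> S2
  read 'b': S2 --b--> S2
  read 'a': S2 --a--> S2
  read 'b': S2 --b--> S2

Answer: S0, S2, S2, S2, S2, S2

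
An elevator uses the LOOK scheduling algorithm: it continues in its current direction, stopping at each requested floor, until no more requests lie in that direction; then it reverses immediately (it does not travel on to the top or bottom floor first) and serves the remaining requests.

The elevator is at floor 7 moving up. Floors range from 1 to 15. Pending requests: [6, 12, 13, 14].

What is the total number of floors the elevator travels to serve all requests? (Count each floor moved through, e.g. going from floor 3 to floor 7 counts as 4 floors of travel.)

Start at floor 7 moving up, LOOK stop order: [12, 13, 14, 6]
  7 → 12: |12-7| = 5, total = 5
  12 → 13: |13-12| = 1, total = 6
  13 → 14: |14-13| = 1, total = 7
  14 → 6: |6-14| = 8, total = 15

Answer: 15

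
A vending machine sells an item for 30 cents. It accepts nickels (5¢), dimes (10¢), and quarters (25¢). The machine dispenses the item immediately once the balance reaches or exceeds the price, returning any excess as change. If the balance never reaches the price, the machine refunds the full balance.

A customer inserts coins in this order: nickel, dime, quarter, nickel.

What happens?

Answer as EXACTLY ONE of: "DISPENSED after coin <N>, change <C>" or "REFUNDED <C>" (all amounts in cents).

Answer: DISPENSED after coin 3, change 10

Derivation:
Price: 30¢
Coin 1 (nickel, 5¢): balance = 5¢
Coin 2 (dime, 10¢): balance = 15¢
Coin 3 (quarter, 25¢): balance = 40¢
  → balance >= price → DISPENSE, change = 40 - 30 = 10¢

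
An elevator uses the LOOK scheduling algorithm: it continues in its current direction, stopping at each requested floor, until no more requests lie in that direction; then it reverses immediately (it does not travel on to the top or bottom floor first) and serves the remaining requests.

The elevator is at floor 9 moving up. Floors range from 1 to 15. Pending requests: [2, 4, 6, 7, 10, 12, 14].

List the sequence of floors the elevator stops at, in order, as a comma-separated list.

Answer: 10, 12, 14, 7, 6, 4, 2

Derivation:
Current: 9, moving UP
Serve above first (ascending): [10, 12, 14]
Then reverse, serve below (descending): [7, 6, 4, 2]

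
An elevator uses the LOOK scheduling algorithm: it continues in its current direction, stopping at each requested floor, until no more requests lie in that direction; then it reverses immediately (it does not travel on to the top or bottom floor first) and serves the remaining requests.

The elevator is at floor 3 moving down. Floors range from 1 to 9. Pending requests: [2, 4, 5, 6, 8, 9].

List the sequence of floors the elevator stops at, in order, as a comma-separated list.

Current: 3, moving DOWN
Serve below first (descending): [2]
Then reverse, serve above (ascending): [4, 5, 6, 8, 9]

Answer: 2, 4, 5, 6, 8, 9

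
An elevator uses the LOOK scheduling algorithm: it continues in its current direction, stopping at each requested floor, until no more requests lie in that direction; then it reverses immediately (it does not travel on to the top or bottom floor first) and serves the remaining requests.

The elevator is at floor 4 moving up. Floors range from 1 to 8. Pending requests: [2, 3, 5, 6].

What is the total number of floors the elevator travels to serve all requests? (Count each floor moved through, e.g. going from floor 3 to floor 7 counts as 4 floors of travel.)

Start at floor 4 moving up, LOOK stop order: [5, 6, 3, 2]
  4 → 5: |5-4| = 1, total = 1
  5 → 6: |6-5| = 1, total = 2
  6 → 3: |3-6| = 3, total = 5
  3 → 2: |2-3| = 1, total = 6

Answer: 6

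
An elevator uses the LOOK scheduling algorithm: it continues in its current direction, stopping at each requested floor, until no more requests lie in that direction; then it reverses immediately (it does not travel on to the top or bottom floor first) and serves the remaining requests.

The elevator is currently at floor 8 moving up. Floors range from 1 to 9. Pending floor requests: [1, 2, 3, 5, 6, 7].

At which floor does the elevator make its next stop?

Answer: 7

Derivation:
Current floor: 8, direction: up
Requests above: []
Requests below: [1, 2, 3, 5, 6, 7]
Moving up but no requests above → reverse; nearest below is max([1, 2, 3, 5, 6, 7]) = 7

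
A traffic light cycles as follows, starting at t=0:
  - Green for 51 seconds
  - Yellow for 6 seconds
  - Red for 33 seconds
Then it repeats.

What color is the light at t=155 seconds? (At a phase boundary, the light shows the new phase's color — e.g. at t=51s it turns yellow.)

Answer: red

Derivation:
Cycle length = 51 + 6 + 33 = 90s
t = 155, phase_t = 155 mod 90 = 65
65 >= 57 → RED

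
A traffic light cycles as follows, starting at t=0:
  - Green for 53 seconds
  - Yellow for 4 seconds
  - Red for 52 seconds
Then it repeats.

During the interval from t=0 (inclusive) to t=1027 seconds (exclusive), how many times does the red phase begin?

Answer: 9

Derivation:
Cycle = 53+4+52 = 109s
red phase starts at t = k*109 + 57 for k=0,1,2,...
Need k*109+57 < 1027 → k < 8.899
k ∈ {0, ..., 8} → 9 starts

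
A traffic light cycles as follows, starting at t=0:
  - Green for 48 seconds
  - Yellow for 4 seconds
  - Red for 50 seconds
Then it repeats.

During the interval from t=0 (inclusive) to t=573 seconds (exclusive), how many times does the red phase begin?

Cycle = 48+4+50 = 102s
red phase starts at t = k*102 + 52 for k=0,1,2,...
Need k*102+52 < 573 → k < 5.108
k ∈ {0, ..., 5} → 6 starts

Answer: 6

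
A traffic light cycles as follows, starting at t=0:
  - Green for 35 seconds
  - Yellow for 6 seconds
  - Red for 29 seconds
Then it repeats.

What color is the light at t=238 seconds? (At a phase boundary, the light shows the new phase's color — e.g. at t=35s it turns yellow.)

Cycle length = 35 + 6 + 29 = 70s
t = 238, phase_t = 238 mod 70 = 28
28 < 35 (green end) → GREEN

Answer: green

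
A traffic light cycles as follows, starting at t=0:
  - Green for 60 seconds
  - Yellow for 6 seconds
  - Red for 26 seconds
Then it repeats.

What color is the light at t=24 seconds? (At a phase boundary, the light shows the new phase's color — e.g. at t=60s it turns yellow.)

Cycle length = 60 + 6 + 26 = 92s
t = 24, phase_t = 24 mod 92 = 24
24 < 60 (green end) → GREEN

Answer: green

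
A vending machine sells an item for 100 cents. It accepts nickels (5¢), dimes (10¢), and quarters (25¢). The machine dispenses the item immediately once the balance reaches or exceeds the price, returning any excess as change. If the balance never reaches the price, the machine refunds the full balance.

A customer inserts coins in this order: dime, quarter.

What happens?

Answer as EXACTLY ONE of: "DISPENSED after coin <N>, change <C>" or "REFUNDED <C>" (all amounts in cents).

Price: 100¢
Coin 1 (dime, 10¢): balance = 10¢
Coin 2 (quarter, 25¢): balance = 35¢
All coins inserted, balance 35¢ < price 100¢ → REFUND 35¢

Answer: REFUNDED 35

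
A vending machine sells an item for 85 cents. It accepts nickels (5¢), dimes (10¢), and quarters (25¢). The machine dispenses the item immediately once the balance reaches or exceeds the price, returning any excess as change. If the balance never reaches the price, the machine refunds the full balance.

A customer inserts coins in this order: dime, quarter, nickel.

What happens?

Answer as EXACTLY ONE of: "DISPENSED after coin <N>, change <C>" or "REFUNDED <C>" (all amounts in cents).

Price: 85¢
Coin 1 (dime, 10¢): balance = 10¢
Coin 2 (quarter, 25¢): balance = 35¢
Coin 3 (nickel, 5¢): balance = 40¢
All coins inserted, balance 40¢ < price 85¢ → REFUND 40¢

Answer: REFUNDED 40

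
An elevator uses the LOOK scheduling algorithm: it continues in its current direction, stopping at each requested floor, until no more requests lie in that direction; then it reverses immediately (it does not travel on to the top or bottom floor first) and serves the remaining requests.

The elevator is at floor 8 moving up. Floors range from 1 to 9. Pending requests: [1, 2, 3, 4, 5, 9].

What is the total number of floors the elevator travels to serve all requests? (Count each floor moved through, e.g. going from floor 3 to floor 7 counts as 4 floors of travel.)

Answer: 9

Derivation:
Start at floor 8 moving up, LOOK stop order: [9, 5, 4, 3, 2, 1]
  8 → 9: |9-8| = 1, total = 1
  9 → 5: |5-9| = 4, total = 5
  5 → 4: |4-5| = 1, total = 6
  4 → 3: |3-4| = 1, total = 7
  3 → 2: |2-3| = 1, total = 8
  2 → 1: |1-2| = 1, total = 9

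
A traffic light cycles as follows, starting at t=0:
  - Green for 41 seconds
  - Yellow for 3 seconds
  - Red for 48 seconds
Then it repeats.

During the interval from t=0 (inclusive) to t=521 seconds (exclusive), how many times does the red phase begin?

Cycle = 41+3+48 = 92s
red phase starts at t = k*92 + 44 for k=0,1,2,...
Need k*92+44 < 521 → k < 5.185
k ∈ {0, ..., 5} → 6 starts

Answer: 6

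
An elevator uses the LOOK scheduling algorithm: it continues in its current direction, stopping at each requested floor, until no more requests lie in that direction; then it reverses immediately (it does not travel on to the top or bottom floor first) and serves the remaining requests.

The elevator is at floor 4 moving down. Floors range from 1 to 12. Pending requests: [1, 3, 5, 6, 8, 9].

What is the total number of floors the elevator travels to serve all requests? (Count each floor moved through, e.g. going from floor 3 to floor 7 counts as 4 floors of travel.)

Start at floor 4 moving down, LOOK stop order: [3, 1, 5, 6, 8, 9]
  4 → 3: |3-4| = 1, total = 1
  3 → 1: |1-3| = 2, total = 3
  1 → 5: |5-1| = 4, total = 7
  5 → 6: |6-5| = 1, total = 8
  6 → 8: |8-6| = 2, total = 10
  8 → 9: |9-8| = 1, total = 11

Answer: 11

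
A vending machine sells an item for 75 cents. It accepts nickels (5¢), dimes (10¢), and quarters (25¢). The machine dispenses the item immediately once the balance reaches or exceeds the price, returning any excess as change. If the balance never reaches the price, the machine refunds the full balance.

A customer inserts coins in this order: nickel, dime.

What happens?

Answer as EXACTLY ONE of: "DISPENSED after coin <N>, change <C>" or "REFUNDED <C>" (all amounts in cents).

Answer: REFUNDED 15

Derivation:
Price: 75¢
Coin 1 (nickel, 5¢): balance = 5¢
Coin 2 (dime, 10¢): balance = 15¢
All coins inserted, balance 15¢ < price 75¢ → REFUND 15¢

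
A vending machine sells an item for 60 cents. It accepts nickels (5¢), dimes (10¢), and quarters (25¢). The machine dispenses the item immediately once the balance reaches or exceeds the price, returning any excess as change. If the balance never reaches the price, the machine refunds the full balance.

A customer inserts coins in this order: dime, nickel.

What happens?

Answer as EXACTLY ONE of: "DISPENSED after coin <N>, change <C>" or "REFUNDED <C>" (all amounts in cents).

Answer: REFUNDED 15

Derivation:
Price: 60¢
Coin 1 (dime, 10¢): balance = 10¢
Coin 2 (nickel, 5¢): balance = 15¢
All coins inserted, balance 15¢ < price 60¢ → REFUND 15¢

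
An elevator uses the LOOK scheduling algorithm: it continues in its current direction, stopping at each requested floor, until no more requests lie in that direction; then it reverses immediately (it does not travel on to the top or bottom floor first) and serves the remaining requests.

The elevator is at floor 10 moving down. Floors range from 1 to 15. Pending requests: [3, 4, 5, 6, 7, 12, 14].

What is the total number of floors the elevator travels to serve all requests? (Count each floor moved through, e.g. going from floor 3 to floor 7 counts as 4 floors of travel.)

Answer: 18

Derivation:
Start at floor 10 moving down, LOOK stop order: [7, 6, 5, 4, 3, 12, 14]
  10 → 7: |7-10| = 3, total = 3
  7 → 6: |6-7| = 1, total = 4
  6 → 5: |5-6| = 1, total = 5
  5 → 4: |4-5| = 1, total = 6
  4 → 3: |3-4| = 1, total = 7
  3 → 12: |12-3| = 9, total = 16
  12 → 14: |14-12| = 2, total = 18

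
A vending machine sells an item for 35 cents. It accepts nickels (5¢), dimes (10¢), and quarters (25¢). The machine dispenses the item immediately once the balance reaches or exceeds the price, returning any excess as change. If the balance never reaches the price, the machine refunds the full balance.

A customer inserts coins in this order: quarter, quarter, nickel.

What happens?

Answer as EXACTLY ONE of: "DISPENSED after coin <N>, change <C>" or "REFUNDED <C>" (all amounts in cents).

Price: 35¢
Coin 1 (quarter, 25¢): balance = 25¢
Coin 2 (quarter, 25¢): balance = 50¢
  → balance >= price → DISPENSE, change = 50 - 35 = 15¢

Answer: DISPENSED after coin 2, change 15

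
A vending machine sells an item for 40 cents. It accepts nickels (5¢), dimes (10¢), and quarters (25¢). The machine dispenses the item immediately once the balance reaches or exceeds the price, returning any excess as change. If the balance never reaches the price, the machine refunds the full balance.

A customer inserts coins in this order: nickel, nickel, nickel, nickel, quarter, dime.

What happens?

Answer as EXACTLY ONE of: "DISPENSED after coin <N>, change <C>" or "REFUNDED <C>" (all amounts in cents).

Answer: DISPENSED after coin 5, change 5

Derivation:
Price: 40¢
Coin 1 (nickel, 5¢): balance = 5¢
Coin 2 (nickel, 5¢): balance = 10¢
Coin 3 (nickel, 5¢): balance = 15¢
Coin 4 (nickel, 5¢): balance = 20¢
Coin 5 (quarter, 25¢): balance = 45¢
  → balance >= price → DISPENSE, change = 45 - 40 = 5¢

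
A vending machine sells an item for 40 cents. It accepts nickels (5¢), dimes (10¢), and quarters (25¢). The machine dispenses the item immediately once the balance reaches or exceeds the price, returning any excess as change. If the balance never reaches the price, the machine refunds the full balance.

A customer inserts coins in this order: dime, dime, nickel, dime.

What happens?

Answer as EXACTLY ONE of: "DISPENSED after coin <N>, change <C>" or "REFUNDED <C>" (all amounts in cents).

Price: 40¢
Coin 1 (dime, 10¢): balance = 10¢
Coin 2 (dime, 10¢): balance = 20¢
Coin 3 (nickel, 5¢): balance = 25¢
Coin 4 (dime, 10¢): balance = 35¢
All coins inserted, balance 35¢ < price 40¢ → REFUND 35¢

Answer: REFUNDED 35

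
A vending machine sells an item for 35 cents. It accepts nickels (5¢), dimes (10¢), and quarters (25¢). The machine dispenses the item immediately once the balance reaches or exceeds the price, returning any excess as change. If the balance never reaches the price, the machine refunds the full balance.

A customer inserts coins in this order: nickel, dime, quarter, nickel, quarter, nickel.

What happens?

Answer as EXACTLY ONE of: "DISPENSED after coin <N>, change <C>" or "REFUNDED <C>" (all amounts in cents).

Answer: DISPENSED after coin 3, change 5

Derivation:
Price: 35¢
Coin 1 (nickel, 5¢): balance = 5¢
Coin 2 (dime, 10¢): balance = 15¢
Coin 3 (quarter, 25¢): balance = 40¢
  → balance >= price → DISPENSE, change = 40 - 35 = 5¢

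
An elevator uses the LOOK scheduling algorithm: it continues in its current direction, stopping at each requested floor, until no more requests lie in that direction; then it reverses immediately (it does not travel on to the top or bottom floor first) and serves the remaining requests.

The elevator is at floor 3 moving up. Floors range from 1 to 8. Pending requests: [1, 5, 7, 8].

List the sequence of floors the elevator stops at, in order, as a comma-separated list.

Answer: 5, 7, 8, 1

Derivation:
Current: 3, moving UP
Serve above first (ascending): [5, 7, 8]
Then reverse, serve below (descending): [1]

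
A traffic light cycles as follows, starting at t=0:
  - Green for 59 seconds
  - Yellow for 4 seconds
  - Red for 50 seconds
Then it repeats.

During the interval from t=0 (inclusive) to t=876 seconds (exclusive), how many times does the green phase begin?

Answer: 8

Derivation:
Cycle = 59+4+50 = 113s
green phase starts at t = k*113 + 0 for k=0,1,2,...
Need k*113+0 < 876 → k < 7.752
k ∈ {0, ..., 7} → 8 starts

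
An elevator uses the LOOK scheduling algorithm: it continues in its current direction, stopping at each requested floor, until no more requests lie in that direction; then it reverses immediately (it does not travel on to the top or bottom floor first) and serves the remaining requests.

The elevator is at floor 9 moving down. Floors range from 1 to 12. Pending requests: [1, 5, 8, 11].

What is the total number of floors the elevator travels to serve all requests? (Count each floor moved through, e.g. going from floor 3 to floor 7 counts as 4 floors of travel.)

Answer: 18

Derivation:
Start at floor 9 moving down, LOOK stop order: [8, 5, 1, 11]
  9 → 8: |8-9| = 1, total = 1
  8 → 5: |5-8| = 3, total = 4
  5 → 1: |1-5| = 4, total = 8
  1 → 11: |11-1| = 10, total = 18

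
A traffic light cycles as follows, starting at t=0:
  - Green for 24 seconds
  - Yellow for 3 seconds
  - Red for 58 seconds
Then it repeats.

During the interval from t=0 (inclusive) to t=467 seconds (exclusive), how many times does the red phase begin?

Answer: 6

Derivation:
Cycle = 24+3+58 = 85s
red phase starts at t = k*85 + 27 for k=0,1,2,...
Need k*85+27 < 467 → k < 5.176
k ∈ {0, ..., 5} → 6 starts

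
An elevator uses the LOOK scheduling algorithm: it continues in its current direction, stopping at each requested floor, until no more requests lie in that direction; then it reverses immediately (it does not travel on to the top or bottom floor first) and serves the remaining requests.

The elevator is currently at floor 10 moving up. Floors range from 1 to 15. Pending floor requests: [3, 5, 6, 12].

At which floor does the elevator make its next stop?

Answer: 12

Derivation:
Current floor: 10, direction: up
Requests above: [12]
Requests below: [3, 5, 6]
Moving up and requests lie above → nearest above is min([12]) = 12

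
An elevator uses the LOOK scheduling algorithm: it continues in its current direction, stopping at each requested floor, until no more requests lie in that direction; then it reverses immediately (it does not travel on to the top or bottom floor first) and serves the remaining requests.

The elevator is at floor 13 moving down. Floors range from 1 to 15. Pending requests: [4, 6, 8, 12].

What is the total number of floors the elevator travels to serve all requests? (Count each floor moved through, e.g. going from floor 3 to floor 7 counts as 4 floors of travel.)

Answer: 9

Derivation:
Start at floor 13 moving down, LOOK stop order: [12, 8, 6, 4]
  13 → 12: |12-13| = 1, total = 1
  12 → 8: |8-12| = 4, total = 5
  8 → 6: |6-8| = 2, total = 7
  6 → 4: |4-6| = 2, total = 9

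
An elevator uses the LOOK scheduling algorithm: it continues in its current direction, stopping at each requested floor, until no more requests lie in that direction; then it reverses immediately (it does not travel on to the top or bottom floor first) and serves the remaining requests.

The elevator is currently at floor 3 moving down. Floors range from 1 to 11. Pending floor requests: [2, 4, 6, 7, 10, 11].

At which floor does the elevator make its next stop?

Current floor: 3, direction: down
Requests above: [4, 6, 7, 10, 11]
Requests below: [2]
Moving down and requests lie below → nearest below is max([2]) = 2

Answer: 2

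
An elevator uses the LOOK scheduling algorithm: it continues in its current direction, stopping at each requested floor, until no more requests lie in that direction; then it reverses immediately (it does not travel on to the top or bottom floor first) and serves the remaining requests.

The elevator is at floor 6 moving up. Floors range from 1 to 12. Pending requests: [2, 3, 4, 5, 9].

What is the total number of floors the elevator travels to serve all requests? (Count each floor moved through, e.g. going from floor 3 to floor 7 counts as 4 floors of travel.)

Answer: 10

Derivation:
Start at floor 6 moving up, LOOK stop order: [9, 5, 4, 3, 2]
  6 → 9: |9-6| = 3, total = 3
  9 → 5: |5-9| = 4, total = 7
  5 → 4: |4-5| = 1, total = 8
  4 → 3: |3-4| = 1, total = 9
  3 → 2: |2-3| = 1, total = 10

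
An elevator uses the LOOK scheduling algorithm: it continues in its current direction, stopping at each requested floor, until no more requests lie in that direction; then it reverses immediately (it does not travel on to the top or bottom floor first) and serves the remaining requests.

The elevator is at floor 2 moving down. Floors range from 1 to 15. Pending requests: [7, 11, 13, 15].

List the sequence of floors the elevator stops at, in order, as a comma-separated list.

Current: 2, moving DOWN
Serve below first (descending): []
Then reverse, serve above (ascending): [7, 11, 13, 15]

Answer: 7, 11, 13, 15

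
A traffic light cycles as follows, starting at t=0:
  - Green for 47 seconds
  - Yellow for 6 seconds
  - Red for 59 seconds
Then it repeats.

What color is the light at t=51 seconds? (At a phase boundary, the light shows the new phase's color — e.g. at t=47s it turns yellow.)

Answer: yellow

Derivation:
Cycle length = 47 + 6 + 59 = 112s
t = 51, phase_t = 51 mod 112 = 51
47 <= 51 < 53 (yellow end) → YELLOW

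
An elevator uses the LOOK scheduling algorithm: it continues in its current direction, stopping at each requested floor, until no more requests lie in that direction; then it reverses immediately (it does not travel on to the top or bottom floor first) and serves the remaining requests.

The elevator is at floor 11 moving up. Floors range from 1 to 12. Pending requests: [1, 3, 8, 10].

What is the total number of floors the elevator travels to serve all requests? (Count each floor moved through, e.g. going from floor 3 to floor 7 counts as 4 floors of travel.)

Start at floor 11 moving up, LOOK stop order: [10, 8, 3, 1]
  11 → 10: |10-11| = 1, total = 1
  10 → 8: |8-10| = 2, total = 3
  8 → 3: |3-8| = 5, total = 8
  3 → 1: |1-3| = 2, total = 10

Answer: 10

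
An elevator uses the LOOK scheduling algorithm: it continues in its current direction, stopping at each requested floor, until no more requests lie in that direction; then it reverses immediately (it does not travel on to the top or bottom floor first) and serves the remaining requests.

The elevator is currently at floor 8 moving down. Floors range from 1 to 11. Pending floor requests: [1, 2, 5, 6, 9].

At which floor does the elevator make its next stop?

Current floor: 8, direction: down
Requests above: [9]
Requests below: [1, 2, 5, 6]
Moving down and requests lie below → nearest below is max([1, 2, 5, 6]) = 6

Answer: 6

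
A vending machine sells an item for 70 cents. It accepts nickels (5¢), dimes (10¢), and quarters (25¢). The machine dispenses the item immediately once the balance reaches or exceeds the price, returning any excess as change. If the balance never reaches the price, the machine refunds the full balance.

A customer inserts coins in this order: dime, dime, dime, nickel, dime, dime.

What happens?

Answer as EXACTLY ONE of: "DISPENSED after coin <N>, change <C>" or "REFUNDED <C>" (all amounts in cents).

Answer: REFUNDED 55

Derivation:
Price: 70¢
Coin 1 (dime, 10¢): balance = 10¢
Coin 2 (dime, 10¢): balance = 20¢
Coin 3 (dime, 10¢): balance = 30¢
Coin 4 (nickel, 5¢): balance = 35¢
Coin 5 (dime, 10¢): balance = 45¢
Coin 6 (dime, 10¢): balance = 55¢
All coins inserted, balance 55¢ < price 70¢ → REFUND 55¢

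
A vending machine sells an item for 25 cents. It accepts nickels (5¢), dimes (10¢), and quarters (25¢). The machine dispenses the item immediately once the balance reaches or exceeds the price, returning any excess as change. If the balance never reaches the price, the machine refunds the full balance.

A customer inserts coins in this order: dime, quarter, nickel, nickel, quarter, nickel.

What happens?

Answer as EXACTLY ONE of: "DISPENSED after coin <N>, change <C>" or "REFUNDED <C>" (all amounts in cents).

Answer: DISPENSED after coin 2, change 10

Derivation:
Price: 25¢
Coin 1 (dime, 10¢): balance = 10¢
Coin 2 (quarter, 25¢): balance = 35¢
  → balance >= price → DISPENSE, change = 35 - 25 = 10¢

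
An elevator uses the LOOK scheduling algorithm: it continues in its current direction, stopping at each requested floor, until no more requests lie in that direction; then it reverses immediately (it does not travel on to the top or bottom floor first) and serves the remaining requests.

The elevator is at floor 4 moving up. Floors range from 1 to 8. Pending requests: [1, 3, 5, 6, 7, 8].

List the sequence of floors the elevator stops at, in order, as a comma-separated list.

Current: 4, moving UP
Serve above first (ascending): [5, 6, 7, 8]
Then reverse, serve below (descending): [3, 1]

Answer: 5, 6, 7, 8, 3, 1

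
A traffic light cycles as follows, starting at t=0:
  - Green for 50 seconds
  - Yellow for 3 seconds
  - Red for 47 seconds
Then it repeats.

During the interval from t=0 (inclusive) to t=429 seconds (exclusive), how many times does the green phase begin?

Cycle = 50+3+47 = 100s
green phase starts at t = k*100 + 0 for k=0,1,2,...
Need k*100+0 < 429 → k < 4.290
k ∈ {0, ..., 4} → 5 starts

Answer: 5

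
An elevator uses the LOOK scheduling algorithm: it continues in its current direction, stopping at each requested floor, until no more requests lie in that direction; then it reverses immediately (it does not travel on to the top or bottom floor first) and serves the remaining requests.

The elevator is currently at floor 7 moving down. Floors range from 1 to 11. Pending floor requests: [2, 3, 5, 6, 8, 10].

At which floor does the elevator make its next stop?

Current floor: 7, direction: down
Requests above: [8, 10]
Requests below: [2, 3, 5, 6]
Moving down and requests lie below → nearest below is max([2, 3, 5, 6]) = 6

Answer: 6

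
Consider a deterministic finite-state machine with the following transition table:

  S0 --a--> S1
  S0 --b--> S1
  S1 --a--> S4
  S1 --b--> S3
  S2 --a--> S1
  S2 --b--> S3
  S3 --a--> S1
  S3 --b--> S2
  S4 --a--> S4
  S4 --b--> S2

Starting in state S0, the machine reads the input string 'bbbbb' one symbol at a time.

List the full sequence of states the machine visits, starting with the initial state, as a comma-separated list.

Start: S0
  read 'b': S0 --b--> S1
  read 'b': S1 --b--> S3
  read 'b': S3 --b--> S2
  read 'b': S2 --b--> S3
  read 'b': S3 --b--> S2

Answer: S0, S1, S3, S2, S3, S2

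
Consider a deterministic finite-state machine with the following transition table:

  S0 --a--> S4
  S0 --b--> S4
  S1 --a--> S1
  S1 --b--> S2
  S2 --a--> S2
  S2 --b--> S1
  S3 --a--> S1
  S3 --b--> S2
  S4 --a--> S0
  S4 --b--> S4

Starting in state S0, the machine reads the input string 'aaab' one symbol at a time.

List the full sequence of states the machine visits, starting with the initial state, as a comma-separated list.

Answer: S0, S4, S0, S4, S4

Derivation:
Start: S0
  read 'a': S0 --a--> S4
  read 'a': S4 --a--> S0
  read 'a': S0 --a--> S4
  read 'b': S4 --b--> S4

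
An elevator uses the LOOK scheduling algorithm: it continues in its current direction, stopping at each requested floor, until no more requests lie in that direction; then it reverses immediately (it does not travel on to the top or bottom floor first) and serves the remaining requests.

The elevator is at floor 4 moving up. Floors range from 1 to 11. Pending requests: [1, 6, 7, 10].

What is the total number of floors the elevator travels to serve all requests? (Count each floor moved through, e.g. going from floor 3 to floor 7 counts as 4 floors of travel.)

Answer: 15

Derivation:
Start at floor 4 moving up, LOOK stop order: [6, 7, 10, 1]
  4 → 6: |6-4| = 2, total = 2
  6 → 7: |7-6| = 1, total = 3
  7 → 10: |10-7| = 3, total = 6
  10 → 1: |1-10| = 9, total = 15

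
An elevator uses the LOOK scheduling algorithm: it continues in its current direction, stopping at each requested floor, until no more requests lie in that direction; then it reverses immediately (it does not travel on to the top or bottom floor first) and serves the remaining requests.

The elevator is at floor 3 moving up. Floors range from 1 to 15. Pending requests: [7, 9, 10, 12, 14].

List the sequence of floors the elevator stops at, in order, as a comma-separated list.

Current: 3, moving UP
Serve above first (ascending): [7, 9, 10, 12, 14]
Then reverse, serve below (descending): []

Answer: 7, 9, 10, 12, 14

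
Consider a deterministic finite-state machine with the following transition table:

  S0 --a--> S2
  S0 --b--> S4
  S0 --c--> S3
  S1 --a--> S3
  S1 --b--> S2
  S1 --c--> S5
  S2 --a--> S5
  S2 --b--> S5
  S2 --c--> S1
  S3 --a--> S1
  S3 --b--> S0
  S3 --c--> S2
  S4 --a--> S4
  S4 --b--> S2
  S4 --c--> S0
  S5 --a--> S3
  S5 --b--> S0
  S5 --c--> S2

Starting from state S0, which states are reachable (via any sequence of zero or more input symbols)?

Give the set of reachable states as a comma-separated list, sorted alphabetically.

BFS from S0:
  visit S0: S0--a-->S2 (new), S0--b-->S4 (new), S0--c-->S3 (new)
  visit S2: S2--a-->S5 (new), S2--b-->S5 (seen), S2--c-->S1 (new)
  visit S4: S4--a-->S4 (seen), S4--b-->S2 (seen), S4--c-->S0 (seen)
  visit S3: S3--a-->S1 (seen), S3--b-->S0 (seen), S3--c-->S2 (seen)
  visit S5: S5--a-->S3 (seen), S5--b-->S0 (seen), S5--c-->S2 (seen)
  visit S1: S1--a-->S3 (seen), S1--b-->S2 (seen), S1--c-->S5 (seen)

Answer: S0, S1, S2, S3, S4, S5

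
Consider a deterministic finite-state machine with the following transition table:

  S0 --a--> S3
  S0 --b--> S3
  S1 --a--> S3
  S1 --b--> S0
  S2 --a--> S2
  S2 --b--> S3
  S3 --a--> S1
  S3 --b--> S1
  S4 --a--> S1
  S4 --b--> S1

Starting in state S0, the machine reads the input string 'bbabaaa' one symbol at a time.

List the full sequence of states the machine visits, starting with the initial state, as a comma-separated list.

Start: S0
  read 'b': S0 --b--> S3
  read 'b': S3 --b--> S1
  read 'a': S1 --a--> S3
  read 'b': S3 --b--> S1
  read 'a': S1 --a--> S3
  read 'a': S3 --a--> S1
  read 'a': S1 --a--> S3

Answer: S0, S3, S1, S3, S1, S3, S1, S3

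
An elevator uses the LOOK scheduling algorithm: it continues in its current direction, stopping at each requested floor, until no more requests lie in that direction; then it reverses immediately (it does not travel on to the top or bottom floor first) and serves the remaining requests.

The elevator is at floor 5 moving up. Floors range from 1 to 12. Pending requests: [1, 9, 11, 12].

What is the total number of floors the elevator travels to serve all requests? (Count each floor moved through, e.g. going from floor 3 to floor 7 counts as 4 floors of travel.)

Answer: 18

Derivation:
Start at floor 5 moving up, LOOK stop order: [9, 11, 12, 1]
  5 → 9: |9-5| = 4, total = 4
  9 → 11: |11-9| = 2, total = 6
  11 → 12: |12-11| = 1, total = 7
  12 → 1: |1-12| = 11, total = 18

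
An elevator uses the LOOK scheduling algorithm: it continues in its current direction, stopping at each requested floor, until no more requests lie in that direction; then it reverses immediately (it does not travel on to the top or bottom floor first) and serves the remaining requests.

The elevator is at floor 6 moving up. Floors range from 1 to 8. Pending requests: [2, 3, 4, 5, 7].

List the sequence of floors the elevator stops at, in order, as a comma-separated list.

Current: 6, moving UP
Serve above first (ascending): [7]
Then reverse, serve below (descending): [5, 4, 3, 2]

Answer: 7, 5, 4, 3, 2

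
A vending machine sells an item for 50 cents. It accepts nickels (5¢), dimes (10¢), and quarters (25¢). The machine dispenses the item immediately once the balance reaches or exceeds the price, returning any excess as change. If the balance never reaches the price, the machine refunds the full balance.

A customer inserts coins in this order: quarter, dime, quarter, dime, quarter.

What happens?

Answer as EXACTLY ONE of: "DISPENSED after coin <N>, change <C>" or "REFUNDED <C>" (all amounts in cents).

Price: 50¢
Coin 1 (quarter, 25¢): balance = 25¢
Coin 2 (dime, 10¢): balance = 35¢
Coin 3 (quarter, 25¢): balance = 60¢
  → balance >= price → DISPENSE, change = 60 - 50 = 10¢

Answer: DISPENSED after coin 3, change 10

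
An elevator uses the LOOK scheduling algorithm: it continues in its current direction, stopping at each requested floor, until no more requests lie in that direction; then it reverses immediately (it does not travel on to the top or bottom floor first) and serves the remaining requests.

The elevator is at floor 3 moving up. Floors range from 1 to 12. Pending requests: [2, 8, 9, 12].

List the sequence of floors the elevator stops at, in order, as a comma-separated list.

Answer: 8, 9, 12, 2

Derivation:
Current: 3, moving UP
Serve above first (ascending): [8, 9, 12]
Then reverse, serve below (descending): [2]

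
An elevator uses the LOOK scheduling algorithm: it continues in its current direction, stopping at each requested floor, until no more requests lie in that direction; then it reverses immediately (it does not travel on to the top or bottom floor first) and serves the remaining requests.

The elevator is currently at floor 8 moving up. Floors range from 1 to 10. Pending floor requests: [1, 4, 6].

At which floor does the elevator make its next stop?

Answer: 6

Derivation:
Current floor: 8, direction: up
Requests above: []
Requests below: [1, 4, 6]
Moving up but no requests above → reverse; nearest below is max([1, 4, 6]) = 6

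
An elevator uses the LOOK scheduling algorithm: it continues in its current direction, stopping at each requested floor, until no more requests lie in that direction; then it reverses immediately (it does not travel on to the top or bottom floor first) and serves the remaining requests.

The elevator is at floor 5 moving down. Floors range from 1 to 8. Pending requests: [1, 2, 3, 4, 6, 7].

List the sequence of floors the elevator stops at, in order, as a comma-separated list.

Current: 5, moving DOWN
Serve below first (descending): [4, 3, 2, 1]
Then reverse, serve above (ascending): [6, 7]

Answer: 4, 3, 2, 1, 6, 7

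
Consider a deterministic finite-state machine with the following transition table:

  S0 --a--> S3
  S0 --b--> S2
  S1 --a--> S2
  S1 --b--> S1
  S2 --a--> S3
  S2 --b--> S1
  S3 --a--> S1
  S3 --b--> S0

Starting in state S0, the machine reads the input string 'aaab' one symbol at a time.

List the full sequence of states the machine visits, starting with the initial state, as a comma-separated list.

Answer: S0, S3, S1, S2, S1

Derivation:
Start: S0
  read 'a': S0 --a--> S3
  read 'a': S3 --a--> S1
  read 'a': S1 --a--> S2
  read 'b': S2 --b--> S1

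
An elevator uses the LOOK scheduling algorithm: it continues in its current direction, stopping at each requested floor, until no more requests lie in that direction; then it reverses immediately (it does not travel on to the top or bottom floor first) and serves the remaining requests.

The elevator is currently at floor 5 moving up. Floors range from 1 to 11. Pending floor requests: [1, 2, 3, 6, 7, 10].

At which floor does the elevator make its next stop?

Answer: 6

Derivation:
Current floor: 5, direction: up
Requests above: [6, 7, 10]
Requests below: [1, 2, 3]
Moving up and requests lie above → nearest above is min([6, 7, 10]) = 6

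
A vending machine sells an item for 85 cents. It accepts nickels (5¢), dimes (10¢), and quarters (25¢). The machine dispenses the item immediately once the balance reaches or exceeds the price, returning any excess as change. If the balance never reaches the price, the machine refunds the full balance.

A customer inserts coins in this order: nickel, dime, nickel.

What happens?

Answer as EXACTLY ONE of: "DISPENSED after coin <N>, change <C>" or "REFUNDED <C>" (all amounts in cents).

Price: 85¢
Coin 1 (nickel, 5¢): balance = 5¢
Coin 2 (dime, 10¢): balance = 15¢
Coin 3 (nickel, 5¢): balance = 20¢
All coins inserted, balance 20¢ < price 85¢ → REFUND 20¢

Answer: REFUNDED 20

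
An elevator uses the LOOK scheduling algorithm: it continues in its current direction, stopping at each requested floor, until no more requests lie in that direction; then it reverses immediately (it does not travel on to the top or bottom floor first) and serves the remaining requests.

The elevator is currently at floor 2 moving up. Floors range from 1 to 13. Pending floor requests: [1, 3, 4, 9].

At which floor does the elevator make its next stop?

Answer: 3

Derivation:
Current floor: 2, direction: up
Requests above: [3, 4, 9]
Requests below: [1]
Moving up and requests lie above → nearest above is min([3, 4, 9]) = 3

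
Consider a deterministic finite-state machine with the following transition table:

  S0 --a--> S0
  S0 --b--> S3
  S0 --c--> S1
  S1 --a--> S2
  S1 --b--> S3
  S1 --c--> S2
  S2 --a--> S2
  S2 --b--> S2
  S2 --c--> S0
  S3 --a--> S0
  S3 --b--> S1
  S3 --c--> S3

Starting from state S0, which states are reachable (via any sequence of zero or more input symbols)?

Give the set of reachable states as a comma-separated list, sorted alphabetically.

Answer: S0, S1, S2, S3

Derivation:
BFS from S0:
  visit S0: S0--a-->S0 (seen), S0--b-->S3 (new), S0--c-->S1 (new)
  visit S3: S3--a-->S0 (seen), S3--b-->S1 (seen), S3--c-->S3 (seen)
  visit S1: S1--a-->S2 (new), S1--b-->S3 (seen), S1--c-->S2 (seen)
  visit S2: S2--a-->S2 (seen), S2--b-->S2 (seen), S2--c-->S0 (seen)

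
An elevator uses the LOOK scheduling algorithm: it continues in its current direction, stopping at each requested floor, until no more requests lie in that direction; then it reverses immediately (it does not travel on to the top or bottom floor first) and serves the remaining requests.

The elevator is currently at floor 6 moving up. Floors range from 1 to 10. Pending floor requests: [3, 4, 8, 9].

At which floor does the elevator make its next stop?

Answer: 8

Derivation:
Current floor: 6, direction: up
Requests above: [8, 9]
Requests below: [3, 4]
Moving up and requests lie above → nearest above is min([8, 9]) = 8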